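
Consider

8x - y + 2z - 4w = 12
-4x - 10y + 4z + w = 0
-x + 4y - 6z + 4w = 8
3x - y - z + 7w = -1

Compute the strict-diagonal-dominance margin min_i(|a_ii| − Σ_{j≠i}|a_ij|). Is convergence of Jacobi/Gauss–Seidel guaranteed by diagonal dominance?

-3

row 1: |8| − (1+2+4) = 1
row 2: |-10| − (4+4+1) = 1
row 3: |-6| − (1+4+4) = -3
row 4: |7| − (3+1+1) = 2
minimum over rows = -3 → not strictly diagonally dominant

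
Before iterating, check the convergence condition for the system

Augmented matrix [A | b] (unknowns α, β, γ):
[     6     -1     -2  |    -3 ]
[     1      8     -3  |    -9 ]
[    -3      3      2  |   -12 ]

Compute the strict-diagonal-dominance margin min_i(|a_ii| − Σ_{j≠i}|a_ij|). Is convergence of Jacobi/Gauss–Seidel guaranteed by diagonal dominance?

-4

row 1: |6| − (1+2) = 3
row 2: |8| − (1+3) = 4
row 3: |2| − (3+3) = -4
minimum over rows = -4 → not strictly diagonally dominant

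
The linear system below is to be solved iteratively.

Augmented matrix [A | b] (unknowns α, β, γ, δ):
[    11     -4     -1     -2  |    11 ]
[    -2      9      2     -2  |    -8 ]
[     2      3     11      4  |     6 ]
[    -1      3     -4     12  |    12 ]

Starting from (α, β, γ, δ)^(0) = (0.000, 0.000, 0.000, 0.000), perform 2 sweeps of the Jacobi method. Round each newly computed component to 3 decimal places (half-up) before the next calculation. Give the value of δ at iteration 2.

Iteration 1:
  α = (11 - (-4)·0.000 - (-1)·0.000 - (-2)·0.000) / (11) = 1.000
  β = (-8 - (-2)·0.000 - (2)·0.000 - (-2)·0.000) / (9) = -0.889
  γ = (6 - (2)·0.000 - (3)·0.000 - (4)·0.000) / (11) = 0.545
  δ = (12 - (-1)·0.000 - (3)·0.000 - (-4)·0.000) / (12) = 1.000
Iteration 2:
  α = (11 - (-4)·-0.889 - (-1)·0.545 - (-2)·1.000) / (11) = 0.908
  β = (-8 - (-2)·1.000 - (2)·0.545 - (-2)·1.000) / (9) = -0.566
  γ = (6 - (2)·1.000 - (3)·-0.889 - (4)·1.000) / (11) = 0.242
  δ = (12 - (-1)·1.000 - (3)·-0.889 - (-4)·0.545) / (12) = 1.487

1.487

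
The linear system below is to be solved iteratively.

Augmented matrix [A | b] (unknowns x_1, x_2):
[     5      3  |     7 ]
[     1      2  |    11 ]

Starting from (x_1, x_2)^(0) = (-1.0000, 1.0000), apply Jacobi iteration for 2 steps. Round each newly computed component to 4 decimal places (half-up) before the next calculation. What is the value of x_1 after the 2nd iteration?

-2.2000

Iteration 1:
  x_1 = (7 - (3)·1.0000) / (5) = 0.8000
  x_2 = (11 - (1)·-1.0000) / (2) = 6.0000
Iteration 2:
  x_1 = (7 - (3)·6.0000) / (5) = -2.2000
  x_2 = (11 - (1)·0.8000) / (2) = 5.1000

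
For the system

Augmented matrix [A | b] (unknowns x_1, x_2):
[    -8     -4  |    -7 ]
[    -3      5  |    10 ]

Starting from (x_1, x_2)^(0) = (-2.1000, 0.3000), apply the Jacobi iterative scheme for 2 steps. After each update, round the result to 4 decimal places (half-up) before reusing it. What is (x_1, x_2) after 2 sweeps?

(0.5050, 2.4350)

Iteration 1:
  x_1 = (-7 - (-4)·0.3000) / (-8) = 0.7250
  x_2 = (10 - (-3)·-2.1000) / (5) = 0.7400
Iteration 2:
  x_1 = (-7 - (-4)·0.7400) / (-8) = 0.5050
  x_2 = (10 - (-3)·0.7250) / (5) = 2.4350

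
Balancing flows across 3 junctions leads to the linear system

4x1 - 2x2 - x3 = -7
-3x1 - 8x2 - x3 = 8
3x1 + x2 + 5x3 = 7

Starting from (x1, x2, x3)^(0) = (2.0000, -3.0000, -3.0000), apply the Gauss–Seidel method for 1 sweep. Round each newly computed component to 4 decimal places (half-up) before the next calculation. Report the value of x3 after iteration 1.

3.6250

Iteration 1:
  x1 = (-7 - (-2)·-3.0000 - (-1)·-3.0000) / (4) = -4.0000
  x2 = (8 - (-3)·-4.0000 - (-1)·-3.0000) / (-8) = 0.8750
  x3 = (7 - (3)·-4.0000 - (1)·0.8750) / (5) = 3.6250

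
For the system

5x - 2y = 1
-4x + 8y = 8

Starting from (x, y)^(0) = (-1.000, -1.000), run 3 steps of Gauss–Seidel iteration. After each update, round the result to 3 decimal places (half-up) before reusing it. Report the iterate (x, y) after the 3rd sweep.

Iteration 1:
  x = (1 - (-2)·-1.000) / (5) = -0.200
  y = (8 - (-4)·-0.200) / (8) = 0.900
Iteration 2:
  x = (1 - (-2)·0.900) / (5) = 0.560
  y = (8 - (-4)·0.560) / (8) = 1.280
Iteration 3:
  x = (1 - (-2)·1.280) / (5) = 0.712
  y = (8 - (-4)·0.712) / (8) = 1.356

(0.712, 1.356)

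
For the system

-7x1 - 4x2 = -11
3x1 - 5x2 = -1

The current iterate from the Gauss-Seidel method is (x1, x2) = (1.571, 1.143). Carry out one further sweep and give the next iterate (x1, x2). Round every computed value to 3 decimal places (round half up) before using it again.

One sweep:
  x1 = (-11 - (-4)·1.143) / (-7) = 0.918
  x2 = (-1 - (3)·0.918) / (-5) = 0.751

(0.918, 0.751)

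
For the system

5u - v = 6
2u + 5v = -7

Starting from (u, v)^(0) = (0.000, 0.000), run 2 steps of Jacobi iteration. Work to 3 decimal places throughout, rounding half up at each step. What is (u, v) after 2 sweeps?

Iteration 1:
  u = (6 - (-1)·0.000) / (5) = 1.200
  v = (-7 - (2)·0.000) / (5) = -1.400
Iteration 2:
  u = (6 - (-1)·-1.400) / (5) = 0.920
  v = (-7 - (2)·1.200) / (5) = -1.880

(0.920, -1.880)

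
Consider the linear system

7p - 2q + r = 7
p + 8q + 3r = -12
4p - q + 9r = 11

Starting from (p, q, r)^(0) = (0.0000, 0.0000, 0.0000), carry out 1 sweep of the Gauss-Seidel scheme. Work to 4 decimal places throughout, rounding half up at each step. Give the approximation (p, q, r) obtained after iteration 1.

Iteration 1:
  p = (7 - (-2)·0.0000 - (1)·0.0000) / (7) = 1.0000
  q = (-12 - (1)·1.0000 - (3)·0.0000) / (8) = -1.6250
  r = (11 - (4)·1.0000 - (-1)·-1.6250) / (9) = 0.5972

(1.0000, -1.6250, 0.5972)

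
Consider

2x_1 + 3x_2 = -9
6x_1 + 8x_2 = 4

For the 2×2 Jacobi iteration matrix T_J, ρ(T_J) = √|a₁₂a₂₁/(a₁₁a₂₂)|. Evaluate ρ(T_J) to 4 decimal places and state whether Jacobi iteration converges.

a₁₂a₂₁/(a₁₁a₂₂) = (3)·(6) / ((2)·(8)) = 1.125000
ρ = √|1.125000| = √1.125000 = 1.0607
ρ > 1, so Jacobi diverges

1.0607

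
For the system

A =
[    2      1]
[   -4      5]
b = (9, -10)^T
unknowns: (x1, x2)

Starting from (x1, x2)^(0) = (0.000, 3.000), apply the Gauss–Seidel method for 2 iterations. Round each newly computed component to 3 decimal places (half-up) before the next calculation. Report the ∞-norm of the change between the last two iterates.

1.300

Iteration 1:
  x1 = (9 - (1)·3.000) / (2) = 3.000
  x2 = (-10 - (-4)·3.000) / (5) = 0.400
Iteration 2:
  x1 = (9 - (1)·0.400) / (2) = 4.300
  x2 = (-10 - (-4)·4.300) / (5) = 1.440
Change: (1.300, 1.040) → max |·| = 1.300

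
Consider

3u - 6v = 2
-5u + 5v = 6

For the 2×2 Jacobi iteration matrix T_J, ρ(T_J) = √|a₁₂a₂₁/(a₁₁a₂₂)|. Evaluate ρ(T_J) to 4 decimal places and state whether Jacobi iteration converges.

1.4142

a₁₂a₂₁/(a₁₁a₂₂) = (-6)·(-5) / ((3)·(5)) = 2.000000
ρ = √|2.000000| = √2.000000 = 1.4142
ρ > 1, so Jacobi diverges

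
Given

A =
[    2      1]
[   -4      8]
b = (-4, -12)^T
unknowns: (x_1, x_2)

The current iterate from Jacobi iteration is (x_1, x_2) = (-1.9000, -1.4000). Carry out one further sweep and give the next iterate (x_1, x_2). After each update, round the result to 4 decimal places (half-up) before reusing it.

(-1.3000, -2.4500)

One sweep:
  x_1 = (-4 - (1)·-1.4000) / (2) = -1.3000
  x_2 = (-12 - (-4)·-1.9000) / (8) = -2.4500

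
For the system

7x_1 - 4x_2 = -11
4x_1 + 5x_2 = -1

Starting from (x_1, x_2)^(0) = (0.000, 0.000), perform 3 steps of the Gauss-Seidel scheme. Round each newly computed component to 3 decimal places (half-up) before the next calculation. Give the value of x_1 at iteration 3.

-1.243

Iteration 1:
  x_1 = (-11 - (-4)·0.000) / (7) = -1.571
  x_2 = (-1 - (4)·-1.571) / (5) = 1.057
Iteration 2:
  x_1 = (-11 - (-4)·1.057) / (7) = -0.967
  x_2 = (-1 - (4)·-0.967) / (5) = 0.574
Iteration 3:
  x_1 = (-11 - (-4)·0.574) / (7) = -1.243
  x_2 = (-1 - (4)·-1.243) / (5) = 0.794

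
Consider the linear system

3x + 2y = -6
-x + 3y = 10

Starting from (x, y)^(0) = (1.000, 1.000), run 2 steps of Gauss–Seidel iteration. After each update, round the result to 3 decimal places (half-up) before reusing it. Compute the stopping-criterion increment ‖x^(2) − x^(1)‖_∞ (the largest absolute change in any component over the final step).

0.962

Iteration 1:
  x = (-6 - (2)·1.000) / (3) = -2.667
  y = (10 - (-1)·-2.667) / (3) = 2.444
Iteration 2:
  x = (-6 - (2)·2.444) / (3) = -3.629
  y = (10 - (-1)·-3.629) / (3) = 2.124
Change: (-0.962, -0.320) → max |·| = 0.962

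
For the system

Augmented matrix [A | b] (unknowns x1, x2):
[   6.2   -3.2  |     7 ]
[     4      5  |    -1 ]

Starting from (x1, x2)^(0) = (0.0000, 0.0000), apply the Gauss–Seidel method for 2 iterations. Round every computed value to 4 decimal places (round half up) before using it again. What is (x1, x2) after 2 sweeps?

Iteration 1:
  x1 = (7 - (-3.2)·0.0000) / (6.2) = 1.1290
  x2 = (-1 - (4)·1.1290) / (5) = -1.1032
Iteration 2:
  x1 = (7 - (-3.2)·-1.1032) / (6.2) = 0.5596
  x2 = (-1 - (4)·0.5596) / (5) = -0.6477

(0.5596, -0.6477)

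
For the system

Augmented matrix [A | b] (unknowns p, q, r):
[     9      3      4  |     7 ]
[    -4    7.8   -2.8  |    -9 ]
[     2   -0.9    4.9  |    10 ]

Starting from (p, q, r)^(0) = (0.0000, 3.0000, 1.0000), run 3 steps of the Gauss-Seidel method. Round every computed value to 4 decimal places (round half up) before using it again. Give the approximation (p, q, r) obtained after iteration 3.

(0.0292, -0.4575, 1.9449)

Iteration 1:
  p = (7 - (3)·3.0000 - (4)·1.0000) / (9) = -0.6667
  q = (-9 - (-4)·-0.6667 - (-2.8)·1.0000) / (7.8) = -1.1368
  r = (10 - (2)·-0.6667 - (-0.9)·-1.1368) / (4.9) = 2.1041
Iteration 2:
  p = (7 - (3)·-1.1368 - (4)·2.1041) / (9) = 0.2216
  q = (-9 - (-4)·0.2216 - (-2.8)·2.1041) / (7.8) = -0.2849
  r = (10 - (2)·0.2216 - (-0.9)·-0.2849) / (4.9) = 1.8980
Iteration 3:
  p = (7 - (3)·-0.2849 - (4)·1.8980) / (9) = 0.0292
  q = (-9 - (-4)·0.0292 - (-2.8)·1.8980) / (7.8) = -0.4575
  r = (10 - (2)·0.0292 - (-0.9)·-0.4575) / (4.9) = 1.9449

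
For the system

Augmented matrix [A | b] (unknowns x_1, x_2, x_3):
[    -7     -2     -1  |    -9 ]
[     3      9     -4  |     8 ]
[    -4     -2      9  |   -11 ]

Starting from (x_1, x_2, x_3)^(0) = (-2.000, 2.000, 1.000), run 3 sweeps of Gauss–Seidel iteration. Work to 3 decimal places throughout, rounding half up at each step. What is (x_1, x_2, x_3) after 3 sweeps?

Iteration 1:
  x_1 = (-9 - (-2)·2.000 - (-1)·1.000) / (-7) = 0.571
  x_2 = (8 - (3)·0.571 - (-4)·1.000) / (9) = 1.143
  x_3 = (-11 - (-4)·0.571 - (-2)·1.143) / (9) = -0.714
Iteration 2:
  x_1 = (-9 - (-2)·1.143 - (-1)·-0.714) / (-7) = 1.061
  x_2 = (8 - (3)·1.061 - (-4)·-0.714) / (9) = 0.218
  x_3 = (-11 - (-4)·1.061 - (-2)·0.218) / (9) = -0.702
Iteration 3:
  x_1 = (-9 - (-2)·0.218 - (-1)·-0.702) / (-7) = 1.324
  x_2 = (8 - (3)·1.324 - (-4)·-0.702) / (9) = 0.136
  x_3 = (-11 - (-4)·1.324 - (-2)·0.136) / (9) = -0.604

(1.324, 0.136, -0.604)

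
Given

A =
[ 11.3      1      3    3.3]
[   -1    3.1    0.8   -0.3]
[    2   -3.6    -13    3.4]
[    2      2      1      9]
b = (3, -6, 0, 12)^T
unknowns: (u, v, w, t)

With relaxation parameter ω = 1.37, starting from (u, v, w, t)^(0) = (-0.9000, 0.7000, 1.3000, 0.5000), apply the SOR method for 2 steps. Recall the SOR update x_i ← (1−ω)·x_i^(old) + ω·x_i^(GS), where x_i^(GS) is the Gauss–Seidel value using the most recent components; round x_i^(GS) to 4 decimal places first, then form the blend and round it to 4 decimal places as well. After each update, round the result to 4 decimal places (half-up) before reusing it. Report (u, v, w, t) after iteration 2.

(-0.5672, -1.6699, 1.0693, 1.4090)

Iteration 1:
  u: GS value = (3 - (1)·0.7000 - (3)·1.3000 - (3.3)·0.5000) / (11.3) = -0.2876;  u ← (1−ω)·-0.9000 + ω·-0.2876 = -0.0610
  v: GS value = (-6 - (-1)·-0.0610 - (0.8)·1.3000 - (-0.3)·0.5000) / (3.1) = -2.2423;  v ← (1−ω)·0.7000 + ω·-2.2423 = -3.3310
  w: GS value = (0 - (2)·-0.0610 - (-3.6)·-3.3310 - (3.4)·0.5000) / (-13) = 1.0438;  w ← (1−ω)·1.3000 + ω·1.0438 = 0.9490
  t: GS value = (12 - (2)·-0.0610 - (2)·-3.3310 - (1)·0.9490) / (9) = 1.9817;  t ← (1−ω)·0.5000 + ω·1.9817 = 2.5299
Iteration 2:
  u: GS value = (3 - (1)·-3.3310 - (3)·0.9490 - (3.3)·2.5299) / (11.3) = -0.4305;  u ← (1−ω)·-0.0610 + ω·-0.4305 = -0.5672
  v: GS value = (-6 - (-1)·-0.5672 - (0.8)·0.9490 - (-0.3)·2.5299) / (3.1) = -2.1185;  v ← (1−ω)·-3.3310 + ω·-2.1185 = -1.6699
  w: GS value = (0 - (2)·-0.5672 - (-3.6)·-1.6699 - (3.4)·2.5299) / (-13) = 1.0368;  w ← (1−ω)·0.9490 + ω·1.0368 = 1.0693
  t: GS value = (12 - (2)·-0.5672 - (2)·-1.6699 - (1)·1.0693) / (9) = 1.7117;  t ← (1−ω)·2.5299 + ω·1.7117 = 1.4090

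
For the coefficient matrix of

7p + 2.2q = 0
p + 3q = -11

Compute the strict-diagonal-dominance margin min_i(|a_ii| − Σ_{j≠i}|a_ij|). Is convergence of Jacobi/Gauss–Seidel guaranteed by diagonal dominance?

2

row 1: |7| − (2.2) = 4.8
row 2: |3| − (1) = 2
minimum over rows = 2 → strictly diagonally dominant (convergence guaranteed)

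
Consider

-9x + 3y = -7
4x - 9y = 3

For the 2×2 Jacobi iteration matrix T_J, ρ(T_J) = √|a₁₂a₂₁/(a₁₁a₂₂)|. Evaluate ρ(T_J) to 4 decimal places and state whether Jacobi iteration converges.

a₁₂a₂₁/(a₁₁a₂₂) = (3)·(4) / ((-9)·(-9)) = 0.148148
ρ = √|0.148148| = √0.148148 = 0.3849
ρ < 1, so Jacobi converges

0.3849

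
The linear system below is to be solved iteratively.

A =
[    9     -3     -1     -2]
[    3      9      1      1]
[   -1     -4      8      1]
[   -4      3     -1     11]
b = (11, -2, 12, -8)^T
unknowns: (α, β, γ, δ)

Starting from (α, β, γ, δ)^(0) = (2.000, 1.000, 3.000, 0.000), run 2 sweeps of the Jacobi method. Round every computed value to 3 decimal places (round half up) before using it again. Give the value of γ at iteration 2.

Iteration 1:
  α = (11 - (-3)·1.000 - (-1)·3.000 - (-2)·0.000) / (9) = 1.889
  β = (-2 - (3)·2.000 - (1)·3.000 - (1)·0.000) / (9) = -1.222
  γ = (12 - (-1)·2.000 - (-4)·1.000 - (1)·0.000) / (8) = 2.250
  δ = (-8 - (-4)·2.000 - (3)·1.000 - (-1)·3.000) / (11) = 0.000
Iteration 2:
  α = (11 - (-3)·-1.222 - (-1)·2.250 - (-2)·0.000) / (9) = 1.065
  β = (-2 - (3)·1.889 - (1)·2.250 - (1)·0.000) / (9) = -1.102
  γ = (12 - (-1)·1.889 - (-4)·-1.222 - (1)·0.000) / (8) = 1.125
  δ = (-8 - (-4)·1.889 - (3)·-1.222 - (-1)·2.250) / (11) = 0.497

1.125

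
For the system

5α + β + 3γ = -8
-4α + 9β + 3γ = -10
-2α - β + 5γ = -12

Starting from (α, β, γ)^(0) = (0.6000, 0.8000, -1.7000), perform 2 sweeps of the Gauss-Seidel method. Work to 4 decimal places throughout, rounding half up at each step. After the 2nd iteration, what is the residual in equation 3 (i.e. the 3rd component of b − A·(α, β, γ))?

0.0000

Iteration 1:
  α = (-8 - (1)·0.8000 - (3)·-1.7000) / (5) = -0.7400
  β = (-10 - (-4)·-0.7400 - (3)·-1.7000) / (9) = -0.8733
  γ = (-12 - (-2)·-0.7400 - (-1)·-0.8733) / (5) = -2.8707
Iteration 2:
  α = (-8 - (1)·-0.8733 - (3)·-2.8707) / (5) = 0.2971
  β = (-10 - (-4)·0.2971 - (3)·-2.8707) / (9) = -0.0222
  γ = (-12 - (-2)·0.2971 - (-1)·-0.0222) / (5) = -2.2856
Residual b − A·x = (-2.6065, -1.7550, 0.0000)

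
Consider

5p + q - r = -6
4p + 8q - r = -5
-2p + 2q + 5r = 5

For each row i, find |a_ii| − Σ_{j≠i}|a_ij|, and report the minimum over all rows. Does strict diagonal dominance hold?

1

row 1: |5| − (1+1) = 3
row 2: |8| − (4+1) = 3
row 3: |5| − (2+2) = 1
minimum over rows = 1 → strictly diagonally dominant (convergence guaranteed)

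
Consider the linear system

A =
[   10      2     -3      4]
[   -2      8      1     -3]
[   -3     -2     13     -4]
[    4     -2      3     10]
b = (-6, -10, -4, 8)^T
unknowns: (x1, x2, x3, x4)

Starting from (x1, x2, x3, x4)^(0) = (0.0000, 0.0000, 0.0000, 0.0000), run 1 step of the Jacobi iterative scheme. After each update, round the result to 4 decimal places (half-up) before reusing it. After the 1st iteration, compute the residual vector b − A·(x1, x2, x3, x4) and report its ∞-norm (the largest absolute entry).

1.6231

Iteration 1:
  x1 = (-6 - (2)·0.0000 - (-3)·0.0000 - (4)·0.0000) / (10) = -0.6000
  x2 = (-10 - (-2)·0.0000 - (1)·0.0000 - (-3)·0.0000) / (8) = -1.2500
  x3 = (-4 - (-3)·0.0000 - (-2)·0.0000 - (-4)·0.0000) / (13) = -0.3077
  x4 = (8 - (4)·0.0000 - (-2)·0.0000 - (3)·0.0000) / (10) = 0.8000
Residual b − A·x = (-1.6231, 1.5077, -1.0999, 0.8231); ∞-norm = 1.6231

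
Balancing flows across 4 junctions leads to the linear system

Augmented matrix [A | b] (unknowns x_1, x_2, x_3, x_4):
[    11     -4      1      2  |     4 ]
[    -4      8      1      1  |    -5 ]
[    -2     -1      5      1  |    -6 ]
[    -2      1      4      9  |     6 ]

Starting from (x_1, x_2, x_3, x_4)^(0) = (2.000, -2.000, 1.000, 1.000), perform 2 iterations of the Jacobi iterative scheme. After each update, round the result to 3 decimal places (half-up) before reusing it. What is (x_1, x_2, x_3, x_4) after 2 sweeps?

Iteration 1:
  x_1 = (4 - (-4)·-2.000 - (1)·1.000 - (2)·1.000) / (11) = -0.636
  x_2 = (-5 - (-4)·2.000 - (1)·1.000 - (1)·1.000) / (8) = 0.125
  x_3 = (-6 - (-2)·2.000 - (-1)·-2.000 - (1)·1.000) / (5) = -1.000
  x_4 = (6 - (-2)·2.000 - (1)·-2.000 - (4)·1.000) / (9) = 0.889
Iteration 2:
  x_1 = (4 - (-4)·0.125 - (1)·-1.000 - (2)·0.889) / (11) = 0.338
  x_2 = (-5 - (-4)·-0.636 - (1)·-1.000 - (1)·0.889) / (8) = -0.929
  x_3 = (-6 - (-2)·-0.636 - (-1)·0.125 - (1)·0.889) / (5) = -1.607
  x_4 = (6 - (-2)·-0.636 - (1)·0.125 - (4)·-1.000) / (9) = 0.956

(0.338, -0.929, -1.607, 0.956)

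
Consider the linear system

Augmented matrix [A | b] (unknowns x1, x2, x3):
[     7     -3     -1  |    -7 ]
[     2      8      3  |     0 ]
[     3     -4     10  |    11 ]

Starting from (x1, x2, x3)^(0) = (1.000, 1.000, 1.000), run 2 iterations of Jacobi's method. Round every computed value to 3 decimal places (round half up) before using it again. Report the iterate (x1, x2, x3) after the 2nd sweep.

(-1.096, -0.343, 0.979)

Iteration 1:
  x1 = (-7 - (-3)·1.000 - (-1)·1.000) / (7) = -0.429
  x2 = (0 - (2)·1.000 - (3)·1.000) / (8) = -0.625
  x3 = (11 - (3)·1.000 - (-4)·1.000) / (10) = 1.200
Iteration 2:
  x1 = (-7 - (-3)·-0.625 - (-1)·1.200) / (7) = -1.096
  x2 = (0 - (2)·-0.429 - (3)·1.200) / (8) = -0.343
  x3 = (11 - (3)·-0.429 - (-4)·-0.625) / (10) = 0.979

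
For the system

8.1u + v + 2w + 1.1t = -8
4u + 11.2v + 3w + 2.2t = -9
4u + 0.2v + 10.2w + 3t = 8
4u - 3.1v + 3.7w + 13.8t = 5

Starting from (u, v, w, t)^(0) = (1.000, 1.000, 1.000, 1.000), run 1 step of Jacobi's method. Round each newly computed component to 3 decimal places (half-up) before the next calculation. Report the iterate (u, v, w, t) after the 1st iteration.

(-1.494, -1.625, 0.078, 0.029)

Iteration 1:
  u = (-8 - (1)·1.000 - (2)·1.000 - (1.1)·1.000) / (8.1) = -1.494
  v = (-9 - (4)·1.000 - (3)·1.000 - (2.2)·1.000) / (11.2) = -1.625
  w = (8 - (4)·1.000 - (0.2)·1.000 - (3)·1.000) / (10.2) = 0.078
  t = (5 - (4)·1.000 - (-3.1)·1.000 - (3.7)·1.000) / (13.8) = 0.029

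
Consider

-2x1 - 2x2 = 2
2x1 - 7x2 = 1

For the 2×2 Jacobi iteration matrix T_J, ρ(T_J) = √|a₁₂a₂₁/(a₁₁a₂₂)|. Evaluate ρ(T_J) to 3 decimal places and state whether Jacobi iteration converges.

a₁₂a₂₁/(a₁₁a₂₂) = (-2)·(2) / ((-2)·(-7)) = -0.285714
ρ = √|-0.285714| = √0.285714 = 0.535
ρ < 1, so Jacobi converges

0.535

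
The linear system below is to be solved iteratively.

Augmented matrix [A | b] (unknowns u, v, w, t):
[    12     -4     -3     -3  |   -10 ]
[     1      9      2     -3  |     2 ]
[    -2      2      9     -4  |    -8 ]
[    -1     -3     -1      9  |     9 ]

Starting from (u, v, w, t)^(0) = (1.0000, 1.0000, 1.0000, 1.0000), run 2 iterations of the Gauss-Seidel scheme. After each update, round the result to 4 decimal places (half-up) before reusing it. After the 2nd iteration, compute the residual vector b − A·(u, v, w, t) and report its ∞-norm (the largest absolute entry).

Iteration 1:
  u = (-10 - (-4)·1.0000 - (-3)·1.0000 - (-3)·1.0000) / (12) = 0.0000
  v = (2 - (1)·0.0000 - (2)·1.0000 - (-3)·1.0000) / (9) = 0.3333
  w = (-8 - (-2)·0.0000 - (2)·0.3333 - (-4)·1.0000) / (9) = -0.5185
  t = (9 - (-1)·0.0000 - (-3)·0.3333 - (-1)·-0.5185) / (9) = 1.0535
Iteration 2:
  u = (-10 - (-4)·0.3333 - (-3)·-0.5185 - (-3)·1.0535) / (12) = -0.5885
  v = (2 - (1)·-0.5885 - (2)·-0.5185 - (-3)·1.0535) / (9) = 0.7540
  w = (-8 - (-2)·-0.5885 - (2)·0.7540 - (-4)·1.0535) / (9) = -0.7190
  t = (9 - (-1)·-0.5885 - (-3)·0.7540 - (-1)·-0.7190) / (9) = 1.1061
Residual b − A·x = (1.2393, 0.5588, 0.2104, -0.0004); ∞-norm = 1.2393

1.2393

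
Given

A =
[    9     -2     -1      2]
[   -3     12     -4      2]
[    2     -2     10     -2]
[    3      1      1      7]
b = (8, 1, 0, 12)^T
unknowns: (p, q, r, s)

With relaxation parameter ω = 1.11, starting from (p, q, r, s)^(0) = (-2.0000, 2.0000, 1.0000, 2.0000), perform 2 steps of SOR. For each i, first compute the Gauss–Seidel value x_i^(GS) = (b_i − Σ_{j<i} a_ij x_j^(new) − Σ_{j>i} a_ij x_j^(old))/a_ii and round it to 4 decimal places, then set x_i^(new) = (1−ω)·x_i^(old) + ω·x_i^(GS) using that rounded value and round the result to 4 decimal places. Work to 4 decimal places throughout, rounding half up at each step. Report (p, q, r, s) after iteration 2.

Iteration 1:
  p: GS value = (8 - (-2)·2.0000 - (-1)·1.0000 - (2)·2.0000) / (9) = 1.0000;  p ← (1−ω)·-2.0000 + ω·1.0000 = 1.3300
  q: GS value = (1 - (-3)·1.3300 - (-4)·1.0000 - (2)·2.0000) / (12) = 0.4158;  q ← (1−ω)·2.0000 + ω·0.4158 = 0.2415
  r: GS value = (0 - (2)·1.3300 - (-2)·0.2415 - (-2)·2.0000) / (10) = 0.1823;  r ← (1−ω)·1.0000 + ω·0.1823 = 0.0924
  s: GS value = (12 - (3)·1.3300 - (1)·0.2415 - (1)·0.0924) / (7) = 1.0966;  s ← (1−ω)·2.0000 + ω·1.0966 = 0.9972
Iteration 2:
  p: GS value = (8 - (-2)·0.2415 - (-1)·0.0924 - (2)·0.9972) / (9) = 0.7312;  p ← (1−ω)·1.3300 + ω·0.7312 = 0.6653
  q: GS value = (1 - (-3)·0.6653 - (-4)·0.0924 - (2)·0.9972) / (12) = 0.1143;  q ← (1−ω)·0.2415 + ω·0.1143 = 0.1003
  r: GS value = (0 - (2)·0.6653 - (-2)·0.1003 - (-2)·0.9972) / (10) = 0.0864;  r ← (1−ω)·0.0924 + ω·0.0864 = 0.0857
  s: GS value = (12 - (3)·0.6653 - (1)·0.1003 - (1)·0.0857) / (7) = 1.4026;  s ← (1−ω)·0.9972 + ω·1.4026 = 1.4472

(0.6653, 0.1003, 0.0857, 1.4472)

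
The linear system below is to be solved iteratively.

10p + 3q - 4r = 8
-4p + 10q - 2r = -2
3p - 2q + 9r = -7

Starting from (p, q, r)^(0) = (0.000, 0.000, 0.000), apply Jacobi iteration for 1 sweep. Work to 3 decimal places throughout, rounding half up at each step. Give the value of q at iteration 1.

-0.200

Iteration 1:
  p = (8 - (3)·0.000 - (-4)·0.000) / (10) = 0.800
  q = (-2 - (-4)·0.000 - (-2)·0.000) / (10) = -0.200
  r = (-7 - (3)·0.000 - (-2)·0.000) / (9) = -0.778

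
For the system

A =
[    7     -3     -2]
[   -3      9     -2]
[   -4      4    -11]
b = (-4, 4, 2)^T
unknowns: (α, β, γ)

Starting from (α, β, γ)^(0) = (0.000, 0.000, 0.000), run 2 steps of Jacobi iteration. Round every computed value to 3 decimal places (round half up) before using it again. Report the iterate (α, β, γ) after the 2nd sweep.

(-0.433, 0.214, 0.187)

Iteration 1:
  α = (-4 - (-3)·0.000 - (-2)·0.000) / (7) = -0.571
  β = (4 - (-3)·0.000 - (-2)·0.000) / (9) = 0.444
  γ = (2 - (-4)·0.000 - (4)·0.000) / (-11) = -0.182
Iteration 2:
  α = (-4 - (-3)·0.444 - (-2)·-0.182) / (7) = -0.433
  β = (4 - (-3)·-0.571 - (-2)·-0.182) / (9) = 0.214
  γ = (2 - (-4)·-0.571 - (4)·0.444) / (-11) = 0.187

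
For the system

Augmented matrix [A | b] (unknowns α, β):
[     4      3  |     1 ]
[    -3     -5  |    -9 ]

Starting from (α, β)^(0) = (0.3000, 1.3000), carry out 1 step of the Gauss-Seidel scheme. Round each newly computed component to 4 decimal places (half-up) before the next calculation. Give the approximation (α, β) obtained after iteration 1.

(-0.7250, 2.2350)

Iteration 1:
  α = (1 - (3)·1.3000) / (4) = -0.7250
  β = (-9 - (-3)·-0.7250) / (-5) = 2.2350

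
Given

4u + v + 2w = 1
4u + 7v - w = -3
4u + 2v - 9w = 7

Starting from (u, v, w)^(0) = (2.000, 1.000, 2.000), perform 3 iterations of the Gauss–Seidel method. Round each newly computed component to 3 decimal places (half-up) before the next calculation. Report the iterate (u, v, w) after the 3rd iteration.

(0.841, -1.007, -0.628)

Iteration 1:
  u = (1 - (1)·1.000 - (2)·2.000) / (4) = -1.000
  v = (-3 - (4)·-1.000 - (-1)·2.000) / (7) = 0.429
  w = (7 - (4)·-1.000 - (2)·0.429) / (-9) = -1.127
Iteration 2:
  u = (1 - (1)·0.429 - (2)·-1.127) / (4) = 0.706
  v = (-3 - (4)·0.706 - (-1)·-1.127) / (7) = -0.993
  w = (7 - (4)·0.706 - (2)·-0.993) / (-9) = -0.685
Iteration 3:
  u = (1 - (1)·-0.993 - (2)·-0.685) / (4) = 0.841
  v = (-3 - (4)·0.841 - (-1)·-0.685) / (7) = -1.007
  w = (7 - (4)·0.841 - (2)·-1.007) / (-9) = -0.628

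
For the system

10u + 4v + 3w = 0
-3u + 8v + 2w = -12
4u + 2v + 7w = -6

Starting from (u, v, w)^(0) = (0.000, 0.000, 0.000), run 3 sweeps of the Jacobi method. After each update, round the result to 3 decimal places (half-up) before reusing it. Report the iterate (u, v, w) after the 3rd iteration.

Iteration 1:
  u = (0 - (4)·0.000 - (3)·0.000) / (10) = 0.000
  v = (-12 - (-3)·0.000 - (2)·0.000) / (8) = -1.500
  w = (-6 - (4)·0.000 - (2)·0.000) / (7) = -0.857
Iteration 2:
  u = (0 - (4)·-1.500 - (3)·-0.857) / (10) = 0.857
  v = (-12 - (-3)·0.000 - (2)·-0.857) / (8) = -1.286
  w = (-6 - (4)·0.000 - (2)·-1.500) / (7) = -0.429
Iteration 3:
  u = (0 - (4)·-1.286 - (3)·-0.429) / (10) = 0.643
  v = (-12 - (-3)·0.857 - (2)·-0.429) / (8) = -1.071
  w = (-6 - (4)·0.857 - (2)·-1.286) / (7) = -0.979

(0.643, -1.071, -0.979)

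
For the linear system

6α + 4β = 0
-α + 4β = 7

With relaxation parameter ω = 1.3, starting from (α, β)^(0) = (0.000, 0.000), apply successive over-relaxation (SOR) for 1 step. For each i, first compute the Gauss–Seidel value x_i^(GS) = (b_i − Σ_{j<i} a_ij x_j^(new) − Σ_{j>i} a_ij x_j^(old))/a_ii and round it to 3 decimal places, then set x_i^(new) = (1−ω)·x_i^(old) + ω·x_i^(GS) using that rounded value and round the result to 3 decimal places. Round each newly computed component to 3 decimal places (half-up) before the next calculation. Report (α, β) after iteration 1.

(0.000, 2.275)

Iteration 1:
  α: GS value = (0 - (4)·0.000) / (6) = 0.000;  α ← (1−ω)·0.000 + ω·0.000 = 0.000
  β: GS value = (7 - (-1)·0.000) / (4) = 1.750;  β ← (1−ω)·0.000 + ω·1.750 = 2.275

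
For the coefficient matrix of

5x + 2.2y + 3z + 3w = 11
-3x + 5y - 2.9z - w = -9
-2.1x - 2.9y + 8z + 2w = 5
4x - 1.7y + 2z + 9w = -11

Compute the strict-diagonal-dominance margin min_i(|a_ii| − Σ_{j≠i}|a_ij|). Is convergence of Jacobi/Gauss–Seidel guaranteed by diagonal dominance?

row 1: |5| − (2.2+3+3) = -3.2
row 2: |5| − (3+2.9+1) = -1.9
row 3: |8| − (2.1+2.9+2) = 1
row 4: |9| − (4+1.7+2) = 1.3
minimum over rows = -3.2 → not strictly diagonally dominant

-3.2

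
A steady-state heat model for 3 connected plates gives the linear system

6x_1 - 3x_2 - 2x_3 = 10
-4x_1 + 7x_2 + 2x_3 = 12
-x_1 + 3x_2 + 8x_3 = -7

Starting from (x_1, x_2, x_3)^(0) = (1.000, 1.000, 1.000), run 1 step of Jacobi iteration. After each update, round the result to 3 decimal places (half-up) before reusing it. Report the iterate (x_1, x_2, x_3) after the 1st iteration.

(2.500, 2.000, -1.125)

Iteration 1:
  x_1 = (10 - (-3)·1.000 - (-2)·1.000) / (6) = 2.500
  x_2 = (12 - (-4)·1.000 - (2)·1.000) / (7) = 2.000
  x_3 = (-7 - (-1)·1.000 - (3)·1.000) / (8) = -1.125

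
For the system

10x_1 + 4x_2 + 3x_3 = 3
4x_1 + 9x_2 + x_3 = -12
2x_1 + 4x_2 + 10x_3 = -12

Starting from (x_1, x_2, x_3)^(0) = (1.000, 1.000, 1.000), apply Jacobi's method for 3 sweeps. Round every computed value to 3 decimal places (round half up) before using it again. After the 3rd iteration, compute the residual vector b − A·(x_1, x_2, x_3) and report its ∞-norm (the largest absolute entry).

Iteration 1:
  x_1 = (3 - (4)·1.000 - (3)·1.000) / (10) = -0.400
  x_2 = (-12 - (4)·1.000 - (1)·1.000) / (9) = -1.889
  x_3 = (-12 - (2)·1.000 - (4)·1.000) / (10) = -1.800
Iteration 2:
  x_1 = (3 - (4)·-1.889 - (3)·-1.800) / (10) = 1.596
  x_2 = (-12 - (4)·-0.400 - (1)·-1.800) / (9) = -0.956
  x_3 = (-12 - (2)·-0.400 - (4)·-1.889) / (10) = -0.364
Iteration 3:
  x_1 = (3 - (4)·-0.956 - (3)·-0.364) / (10) = 0.792
  x_2 = (-12 - (4)·1.596 - (1)·-0.364) / (9) = -2.002
  x_3 = (-12 - (2)·1.596 - (4)·-0.956) / (10) = -1.137
Residual b − A·x = (6.499, 3.987, 5.794); ∞-norm = 6.499

6.499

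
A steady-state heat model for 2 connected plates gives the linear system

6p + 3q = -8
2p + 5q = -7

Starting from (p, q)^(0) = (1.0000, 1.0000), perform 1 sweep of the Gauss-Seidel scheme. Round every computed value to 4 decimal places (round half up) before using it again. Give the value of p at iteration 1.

Iteration 1:
  p = (-8 - (3)·1.0000) / (6) = -1.8333
  q = (-7 - (2)·-1.8333) / (5) = -0.6667

-1.8333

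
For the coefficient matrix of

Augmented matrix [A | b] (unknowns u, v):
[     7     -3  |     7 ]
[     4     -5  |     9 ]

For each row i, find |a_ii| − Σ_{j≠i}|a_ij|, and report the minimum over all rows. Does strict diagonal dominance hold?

row 1: |7| − (3) = 4
row 2: |-5| − (4) = 1
minimum over rows = 1 → strictly diagonally dominant (convergence guaranteed)

1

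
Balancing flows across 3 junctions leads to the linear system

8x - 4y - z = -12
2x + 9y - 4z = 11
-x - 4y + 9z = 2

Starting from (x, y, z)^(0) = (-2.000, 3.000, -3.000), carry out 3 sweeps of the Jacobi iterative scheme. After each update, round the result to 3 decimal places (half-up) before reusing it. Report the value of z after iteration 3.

Iteration 1:
  x = (-12 - (-4)·3.000 - (-1)·-3.000) / (8) = -0.375
  y = (11 - (2)·-2.000 - (-4)·-3.000) / (9) = 0.333
  z = (2 - (-1)·-2.000 - (-4)·3.000) / (9) = 1.333
Iteration 2:
  x = (-12 - (-4)·0.333 - (-1)·1.333) / (8) = -1.167
  y = (11 - (2)·-0.375 - (-4)·1.333) / (9) = 1.898
  z = (2 - (-1)·-0.375 - (-4)·0.333) / (9) = 0.329
Iteration 3:
  x = (-12 - (-4)·1.898 - (-1)·0.329) / (8) = -0.510
  y = (11 - (2)·-1.167 - (-4)·0.329) / (9) = 1.628
  z = (2 - (-1)·-1.167 - (-4)·1.898) / (9) = 0.936

0.936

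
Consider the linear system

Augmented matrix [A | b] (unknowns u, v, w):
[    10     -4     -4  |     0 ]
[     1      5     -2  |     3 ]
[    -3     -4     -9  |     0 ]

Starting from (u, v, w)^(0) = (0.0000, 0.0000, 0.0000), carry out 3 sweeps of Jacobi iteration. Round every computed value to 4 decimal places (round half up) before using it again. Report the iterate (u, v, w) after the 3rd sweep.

Iteration 1:
  u = (0 - (-4)·0.0000 - (-4)·0.0000) / (10) = 0.0000
  v = (3 - (1)·0.0000 - (-2)·0.0000) / (5) = 0.6000
  w = (0 - (-3)·0.0000 - (-4)·0.0000) / (-9) = 0.0000
Iteration 2:
  u = (0 - (-4)·0.6000 - (-4)·0.0000) / (10) = 0.2400
  v = (3 - (1)·0.0000 - (-2)·0.0000) / (5) = 0.6000
  w = (0 - (-3)·0.0000 - (-4)·0.6000) / (-9) = -0.2667
Iteration 3:
  u = (0 - (-4)·0.6000 - (-4)·-0.2667) / (10) = 0.1333
  v = (3 - (1)·0.2400 - (-2)·-0.2667) / (5) = 0.4453
  w = (0 - (-3)·0.2400 - (-4)·0.6000) / (-9) = -0.3467

(0.1333, 0.4453, -0.3467)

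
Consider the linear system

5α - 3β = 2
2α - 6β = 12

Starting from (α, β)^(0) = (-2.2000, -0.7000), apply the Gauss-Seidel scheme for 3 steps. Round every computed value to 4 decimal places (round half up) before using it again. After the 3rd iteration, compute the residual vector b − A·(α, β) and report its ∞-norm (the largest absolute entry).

Iteration 1:
  α = (2 - (-3)·-0.7000) / (5) = -0.0200
  β = (12 - (2)·-0.0200) / (-6) = -2.0067
Iteration 2:
  α = (2 - (-3)·-2.0067) / (5) = -0.8040
  β = (12 - (2)·-0.8040) / (-6) = -2.2680
Iteration 3:
  α = (2 - (-3)·-2.2680) / (5) = -0.9608
  β = (12 - (2)·-0.9608) / (-6) = -2.3203
Residual b − A·x = (-0.1569, -0.0002); ∞-norm = 0.1569

0.1569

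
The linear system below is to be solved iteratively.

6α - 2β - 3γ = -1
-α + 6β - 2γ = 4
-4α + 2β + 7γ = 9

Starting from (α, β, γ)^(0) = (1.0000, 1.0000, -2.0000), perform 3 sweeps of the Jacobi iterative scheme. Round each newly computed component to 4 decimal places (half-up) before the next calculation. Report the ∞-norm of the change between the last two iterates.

Iteration 1:
  α = (-1 - (-2)·1.0000 - (-3)·-2.0000) / (6) = -0.8333
  β = (4 - (-1)·1.0000 - (-2)·-2.0000) / (6) = 0.1667
  γ = (9 - (-4)·1.0000 - (2)·1.0000) / (7) = 1.5714
Iteration 2:
  α = (-1 - (-2)·0.1667 - (-3)·1.5714) / (6) = 0.6746
  β = (4 - (-1)·-0.8333 - (-2)·1.5714) / (6) = 1.0516
  γ = (9 - (-4)·-0.8333 - (2)·0.1667) / (7) = 0.7619
Iteration 3:
  α = (-1 - (-2)·1.0516 - (-3)·0.7619) / (6) = 0.5648
  β = (4 - (-1)·0.6746 - (-2)·0.7619) / (6) = 1.0331
  γ = (9 - (-4)·0.6746 - (2)·1.0516) / (7) = 1.3707
Change: (-0.1098, -0.0185, 0.6088) → max |·| = 0.6088

0.6088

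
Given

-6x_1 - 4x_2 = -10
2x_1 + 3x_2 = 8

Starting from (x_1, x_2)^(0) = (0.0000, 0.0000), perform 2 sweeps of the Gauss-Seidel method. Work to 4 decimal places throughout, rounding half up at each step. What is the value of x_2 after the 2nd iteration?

Iteration 1:
  x_1 = (-10 - (-4)·0.0000) / (-6) = 1.6667
  x_2 = (8 - (2)·1.6667) / (3) = 1.5555
Iteration 2:
  x_1 = (-10 - (-4)·1.5555) / (-6) = 0.6297
  x_2 = (8 - (2)·0.6297) / (3) = 2.2469

2.2469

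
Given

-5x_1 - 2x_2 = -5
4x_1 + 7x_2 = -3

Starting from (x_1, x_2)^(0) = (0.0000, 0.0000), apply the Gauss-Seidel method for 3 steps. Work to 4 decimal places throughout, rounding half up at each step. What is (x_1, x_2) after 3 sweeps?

Iteration 1:
  x_1 = (-5 - (-2)·0.0000) / (-5) = 1.0000
  x_2 = (-3 - (4)·1.0000) / (7) = -1.0000
Iteration 2:
  x_1 = (-5 - (-2)·-1.0000) / (-5) = 1.4000
  x_2 = (-3 - (4)·1.4000) / (7) = -1.2286
Iteration 3:
  x_1 = (-5 - (-2)·-1.2286) / (-5) = 1.4914
  x_2 = (-3 - (4)·1.4914) / (7) = -1.2808

(1.4914, -1.2808)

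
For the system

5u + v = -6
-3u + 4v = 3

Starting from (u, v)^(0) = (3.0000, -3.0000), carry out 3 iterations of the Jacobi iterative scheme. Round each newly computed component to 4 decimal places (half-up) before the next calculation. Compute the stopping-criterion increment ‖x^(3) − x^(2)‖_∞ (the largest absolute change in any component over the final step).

0.9000

Iteration 1:
  u = (-6 - (1)·-3.0000) / (5) = -0.6000
  v = (3 - (-3)·3.0000) / (4) = 3.0000
Iteration 2:
  u = (-6 - (1)·3.0000) / (5) = -1.8000
  v = (3 - (-3)·-0.6000) / (4) = 0.3000
Iteration 3:
  u = (-6 - (1)·0.3000) / (5) = -1.2600
  v = (3 - (-3)·-1.8000) / (4) = -0.6000
Change: (0.5400, -0.9000) → max |·| = 0.9000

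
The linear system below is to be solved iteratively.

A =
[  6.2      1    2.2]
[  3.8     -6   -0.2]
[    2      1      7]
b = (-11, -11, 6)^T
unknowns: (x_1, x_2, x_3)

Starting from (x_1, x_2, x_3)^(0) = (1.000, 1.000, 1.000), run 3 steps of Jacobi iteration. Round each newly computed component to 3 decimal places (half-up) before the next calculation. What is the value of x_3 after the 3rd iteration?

1.467

Iteration 1:
  x_1 = (-11 - (1)·1.000 - (2.2)·1.000) / (6.2) = -2.290
  x_2 = (-11 - (3.8)·1.000 - (-0.2)·1.000) / (-6) = 2.433
  x_3 = (6 - (2)·1.000 - (1)·1.000) / (7) = 0.429
Iteration 2:
  x_1 = (-11 - (1)·2.433 - (2.2)·0.429) / (6.2) = -2.319
  x_2 = (-11 - (3.8)·-2.290 - (-0.2)·0.429) / (-6) = 0.369
  x_3 = (6 - (2)·-2.290 - (1)·2.433) / (7) = 1.164
Iteration 3:
  x_1 = (-11 - (1)·0.369 - (2.2)·1.164) / (6.2) = -2.247
  x_2 = (-11 - (3.8)·-2.319 - (-0.2)·1.164) / (-6) = 0.326
  x_3 = (6 - (2)·-2.319 - (1)·0.369) / (7) = 1.467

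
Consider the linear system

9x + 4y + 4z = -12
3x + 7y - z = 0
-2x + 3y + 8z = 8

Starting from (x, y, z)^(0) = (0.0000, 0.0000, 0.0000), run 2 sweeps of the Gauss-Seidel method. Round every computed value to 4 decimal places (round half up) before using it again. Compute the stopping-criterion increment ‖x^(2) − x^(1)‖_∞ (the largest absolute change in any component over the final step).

0.4551

Iteration 1:
  x = (-12 - (4)·0.0000 - (4)·0.0000) / (9) = -1.3333
  y = (0 - (3)·-1.3333 - (-1)·0.0000) / (7) = 0.5714
  z = (8 - (-2)·-1.3333 - (3)·0.5714) / (8) = 0.4524
Iteration 2:
  x = (-12 - (4)·0.5714 - (4)·0.4524) / (9) = -1.7884
  y = (0 - (3)·-1.7884 - (-1)·0.4524) / (7) = 0.8311
  z = (8 - (-2)·-1.7884 - (3)·0.8311) / (8) = 0.2412
Change: (-0.4551, 0.2597, -0.2112) → max |·| = 0.4551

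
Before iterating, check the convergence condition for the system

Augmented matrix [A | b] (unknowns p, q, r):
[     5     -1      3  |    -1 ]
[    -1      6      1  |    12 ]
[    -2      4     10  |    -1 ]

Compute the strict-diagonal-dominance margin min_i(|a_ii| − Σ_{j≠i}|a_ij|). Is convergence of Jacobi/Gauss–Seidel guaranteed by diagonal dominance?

row 1: |5| − (1+3) = 1
row 2: |6| − (1+1) = 4
row 3: |10| − (2+4) = 4
minimum over rows = 1 → strictly diagonally dominant (convergence guaranteed)

1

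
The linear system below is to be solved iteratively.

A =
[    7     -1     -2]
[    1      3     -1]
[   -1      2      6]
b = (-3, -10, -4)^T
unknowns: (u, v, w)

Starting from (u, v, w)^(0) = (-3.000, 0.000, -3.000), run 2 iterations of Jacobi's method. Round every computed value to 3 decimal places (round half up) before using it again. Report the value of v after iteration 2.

Iteration 1:
  u = (-3 - (-1)·0.000 - (-2)·-3.000) / (7) = -1.286
  v = (-10 - (1)·-3.000 - (-1)·-3.000) / (3) = -3.333
  w = (-4 - (-1)·-3.000 - (2)·0.000) / (6) = -1.167
Iteration 2:
  u = (-3 - (-1)·-3.333 - (-2)·-1.167) / (7) = -1.238
  v = (-10 - (1)·-1.286 - (-1)·-1.167) / (3) = -3.294
  w = (-4 - (-1)·-1.286 - (2)·-3.333) / (6) = 0.230

-3.294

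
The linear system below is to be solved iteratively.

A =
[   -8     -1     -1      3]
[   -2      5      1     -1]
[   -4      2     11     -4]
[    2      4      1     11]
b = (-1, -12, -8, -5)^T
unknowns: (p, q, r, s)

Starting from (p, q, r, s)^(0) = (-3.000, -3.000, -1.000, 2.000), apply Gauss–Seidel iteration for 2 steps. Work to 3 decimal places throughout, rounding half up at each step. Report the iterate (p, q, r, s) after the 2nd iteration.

(0.072, -2.580, -0.347, 0.502)

Iteration 1:
  p = (-1 - (-1)·-3.000 - (-1)·-1.000 - (3)·2.000) / (-8) = 1.375
  q = (-12 - (-2)·1.375 - (1)·-1.000 - (-1)·2.000) / (5) = -1.250
  r = (-8 - (-4)·1.375 - (2)·-1.250 - (-4)·2.000) / (11) = 0.727
  s = (-5 - (2)·1.375 - (4)·-1.250 - (1)·0.727) / (11) = -0.316
Iteration 2:
  p = (-1 - (-1)·-1.250 - (-1)·0.727 - (3)·-0.316) / (-8) = 0.072
  q = (-12 - (-2)·0.072 - (1)·0.727 - (-1)·-0.316) / (5) = -2.580
  r = (-8 - (-4)·0.072 - (2)·-2.580 - (-4)·-0.316) / (11) = -0.347
  s = (-5 - (2)·0.072 - (4)·-2.580 - (1)·-0.347) / (11) = 0.502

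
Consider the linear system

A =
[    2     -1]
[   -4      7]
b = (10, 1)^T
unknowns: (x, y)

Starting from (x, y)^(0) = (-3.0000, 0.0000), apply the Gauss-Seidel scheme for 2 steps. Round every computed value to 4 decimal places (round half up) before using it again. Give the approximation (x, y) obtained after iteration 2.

(6.5000, 3.8571)

Iteration 1:
  x = (10 - (-1)·0.0000) / (2) = 5.0000
  y = (1 - (-4)·5.0000) / (7) = 3.0000
Iteration 2:
  x = (10 - (-1)·3.0000) / (2) = 6.5000
  y = (1 - (-4)·6.5000) / (7) = 3.8571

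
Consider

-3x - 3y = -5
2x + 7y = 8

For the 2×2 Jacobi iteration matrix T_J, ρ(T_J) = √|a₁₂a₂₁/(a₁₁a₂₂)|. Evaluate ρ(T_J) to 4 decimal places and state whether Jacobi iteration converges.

0.5345

a₁₂a₂₁/(a₁₁a₂₂) = (-3)·(2) / ((-3)·(7)) = 0.285714
ρ = √|0.285714| = √0.285714 = 0.5345
ρ < 1, so Jacobi converges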